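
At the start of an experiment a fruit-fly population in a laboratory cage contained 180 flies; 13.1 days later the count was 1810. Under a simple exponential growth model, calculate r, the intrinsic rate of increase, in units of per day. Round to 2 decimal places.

From N(t) = N₀·e^(rt): e^(r·13.1) = 1810/180 = 10.056.
r·13.1 = ln(10.056) = 2.3081, so r = 2.3081/13.1 = 0.17619.

0.18 per day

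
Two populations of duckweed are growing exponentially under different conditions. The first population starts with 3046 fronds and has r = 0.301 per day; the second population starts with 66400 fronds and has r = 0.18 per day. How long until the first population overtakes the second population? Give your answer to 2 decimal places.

25.47 days

Set 3046·e^(0.301t) = 66400·e^(0.18t).
e^((0.301 − 0.18)t) = 66400/3046 → e^(0.121·t) = 21.799.
0.121·t = ln(21.799) = 3.0819, so t = 3.0819/0.121 = 25.47.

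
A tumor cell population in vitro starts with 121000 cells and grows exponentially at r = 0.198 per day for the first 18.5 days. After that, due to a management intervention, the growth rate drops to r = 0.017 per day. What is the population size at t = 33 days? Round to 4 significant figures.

Phase 1: N(18.5) = 121000·e^(0.198×18.5) = 121000·e^3.663 = 4.71635×10^6.
Phase 2 runs for 33 − 18.5 = 14.5 days at r = 0.017.
N(33) = 4.71635×10^6·e^(0.017×14.5) = 4.71635×10^6·e^0.2465 = 6.034755×10^6.

6035000 cells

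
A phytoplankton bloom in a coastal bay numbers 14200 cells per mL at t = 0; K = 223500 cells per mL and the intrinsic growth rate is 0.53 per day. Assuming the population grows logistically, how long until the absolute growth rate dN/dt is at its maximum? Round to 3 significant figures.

Logistic growth is fastest at N = K/2 = 111750.
A = (K − N₀)/N₀ = 14.739. Set K/(1 + A·e^(−rt)) = K/2 → A·e^(−rt) = 1.
e^(−0.53t) = 1/14.739 = 0.0678452, so t = ln(14.739)/0.53 = 2.6905/0.53 = 5.0765.

5.08 days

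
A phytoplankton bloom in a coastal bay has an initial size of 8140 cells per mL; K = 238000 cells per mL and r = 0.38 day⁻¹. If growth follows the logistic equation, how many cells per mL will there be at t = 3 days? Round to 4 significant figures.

23730 cells per mL

A = (K − N₀)/N₀ = (238000 − 8140)/8140 = 28.238.
N(t) = K/(1 + A·e^(−rt)) = 238000/(1 + 28.238×e^(−0.38×3)).
e^(−1.14) = 0.31982; denominator = 1 + 28.238×0.31982 = 10.031.
N = 238000/10.031 = 23726.1.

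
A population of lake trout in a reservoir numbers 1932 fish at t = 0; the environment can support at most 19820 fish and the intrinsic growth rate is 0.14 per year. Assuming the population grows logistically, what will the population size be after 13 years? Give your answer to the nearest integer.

7927 fish

A = (K − N₀)/N₀ = (19820 − 1932)/1932 = 9.2588.
N(t) = K/(1 + A·e^(−rt)) = 19820/(1 + 9.2588×e^(−0.14×13)).
e^(−1.82) = 0.16203; denominator = 1 + 9.2588×0.16203 = 2.5002.
N = 19820/2.5002 = 7927.48.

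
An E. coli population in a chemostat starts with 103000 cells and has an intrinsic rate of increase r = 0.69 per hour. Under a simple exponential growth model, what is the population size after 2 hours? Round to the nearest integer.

N(t) = N₀·e^(rt) = 103000 × e^(0.69×2) = 103000 × e^1.38.
e^1.38 ≈ 3.9749, so N ≈ 103000 × 3.9749 = 409415.

409415 cells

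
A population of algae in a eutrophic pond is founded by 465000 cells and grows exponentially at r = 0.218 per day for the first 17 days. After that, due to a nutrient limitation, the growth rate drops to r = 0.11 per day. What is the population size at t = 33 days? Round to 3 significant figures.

Phase 1: N(17) = 465000·e^(0.218×17) = 465000·e^3.706 = 1.892118×10^7.
Phase 2 runs for 33 − 17 = 16 days at r = 0.11.
N(33) = 1.892118×10^7·e^(0.11×16) = 1.892118×10^7·e^1.76 = 1.099782×10^8.

110000000 cells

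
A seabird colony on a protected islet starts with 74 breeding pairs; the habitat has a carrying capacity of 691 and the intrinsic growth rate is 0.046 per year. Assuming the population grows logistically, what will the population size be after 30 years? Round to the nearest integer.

A = (K − N₀)/N₀ = (691 − 74)/74 = 8.3378.
N(t) = K/(1 + A·e^(−rt)) = 691/(1 + 8.3378×e^(−0.046×30)).
e^(−1.38) = 0.25158; denominator = 1 + 8.3378×0.25158 = 3.0976.
N = 691/3.0976 = 223.074.

223 breeding pairs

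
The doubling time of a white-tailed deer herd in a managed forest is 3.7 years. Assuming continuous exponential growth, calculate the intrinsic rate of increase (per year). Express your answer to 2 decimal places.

r = ln(2)/t_d = 0.6931/3.7 = 0.18734.

0.19 per year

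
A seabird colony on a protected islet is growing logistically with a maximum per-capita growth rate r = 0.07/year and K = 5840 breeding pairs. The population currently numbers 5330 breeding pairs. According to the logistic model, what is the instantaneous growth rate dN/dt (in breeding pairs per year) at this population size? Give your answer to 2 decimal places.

dN/dt = rN(1 − N/K) = 0.07 × 5330 × (1 − 5330/5840).
1 − 5330/5840 = 0.087329; dN/dt = 0.07 × 5330 × 0.087329 = 32.582.

32.58 breeding pairs per year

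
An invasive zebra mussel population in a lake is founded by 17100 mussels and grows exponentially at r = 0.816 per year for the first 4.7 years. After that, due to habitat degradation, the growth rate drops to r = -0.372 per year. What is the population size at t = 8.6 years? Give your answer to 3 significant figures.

186000 mussels

Phase 1: N(4.7) = 17100·e^(0.816×4.7) = 17100·e^3.835 = 791776.
Phase 2 runs for 8.6 − 4.7 = 3.9 years at r = -0.372.
N(8.6) = 791776·e^(-0.372×3.9) = 791776·e^-1.451 = 185579.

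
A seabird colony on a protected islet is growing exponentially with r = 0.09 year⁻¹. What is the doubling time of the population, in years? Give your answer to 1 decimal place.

7.7 years

Doubling time t_d = ln(2)/r = 0.6931/0.09 = 7.7016.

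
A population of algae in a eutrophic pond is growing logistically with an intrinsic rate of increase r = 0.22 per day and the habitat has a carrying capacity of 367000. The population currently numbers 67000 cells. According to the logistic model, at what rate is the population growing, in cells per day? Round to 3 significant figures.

12000 cells per day

dN/dt = rN(1 − N/K) = 0.22 × 67000 × (1 − 67000/367000).
1 − 67000/367000 = 0.81744; dN/dt = 0.22 × 67000 × 0.81744 = 12049.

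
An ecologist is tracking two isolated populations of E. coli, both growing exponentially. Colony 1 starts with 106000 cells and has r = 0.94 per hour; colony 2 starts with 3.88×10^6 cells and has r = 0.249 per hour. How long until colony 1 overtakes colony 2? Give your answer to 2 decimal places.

5.21 hours

Set 106000·e^(0.94t) = 3.88×10^6·e^(0.249t).
e^((0.94 − 0.249)t) = 3.88×10^6/106000 → e^(0.691·t) = 36.604.
0.691·t = ln(36.604) = 3.6002, so t = 3.6002/0.691 = 5.2101.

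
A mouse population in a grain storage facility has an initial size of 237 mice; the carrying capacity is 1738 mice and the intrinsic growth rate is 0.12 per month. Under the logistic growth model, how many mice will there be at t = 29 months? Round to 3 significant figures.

A = (K − N₀)/N₀ = (1738 − 237)/237 = 6.3333.
N(t) = K/(1 + A·e^(−rt)) = 1738/(1 + 6.3333×e^(−0.12×29)).
e^(−3.48) = 0.030807; denominator = 1 + 6.3333×0.030807 = 1.1951.
N = 1738/1.1951 = 1454.26.

1450 mice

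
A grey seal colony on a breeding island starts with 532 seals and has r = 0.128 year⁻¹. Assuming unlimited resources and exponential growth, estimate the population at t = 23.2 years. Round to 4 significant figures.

N(t) = N₀·e^(rt) = 532 × e^(0.128×23.2) = 532 × e^2.97.
e^2.97 ≈ 19.484, so N ≈ 532 × 19.484 = 10365.6.

10370 seals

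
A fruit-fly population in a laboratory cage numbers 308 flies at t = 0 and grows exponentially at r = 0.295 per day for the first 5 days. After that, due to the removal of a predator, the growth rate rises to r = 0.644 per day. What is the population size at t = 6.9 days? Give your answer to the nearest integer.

4577 flies

Phase 1: N(5) = 308·e^(0.295×5) = 308·e^1.475 = 1346.28.
Phase 2 runs for 6.9 − 5 = 1.9 days at r = 0.644.
N(6.9) = 1346.28·e^(0.644×1.9) = 1346.28·e^1.224 = 4576.55.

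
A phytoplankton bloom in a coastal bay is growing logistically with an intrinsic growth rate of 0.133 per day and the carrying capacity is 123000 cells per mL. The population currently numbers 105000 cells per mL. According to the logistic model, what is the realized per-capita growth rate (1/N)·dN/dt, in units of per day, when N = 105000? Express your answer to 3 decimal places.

(1/N)·dN/dt = r(1 − N/K) = 0.133 × (1 − 105000/123000).
= 0.133 × 0.14634 = 0.019463.

0.019 per day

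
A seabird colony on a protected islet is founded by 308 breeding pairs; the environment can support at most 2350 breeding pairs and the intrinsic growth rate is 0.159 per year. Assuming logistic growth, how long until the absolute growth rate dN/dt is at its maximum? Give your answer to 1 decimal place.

Logistic growth is fastest at N = K/2 = 1175.
A = (K − N₀)/N₀ = 6.6299. Set K/(1 + A·e^(−rt)) = K/2 → A·e^(−rt) = 1.
e^(−0.159t) = 1/6.6299 = 0.150833, so t = ln(6.6299)/0.159 = 1.8916/0.159 = 11.897.

11.9 years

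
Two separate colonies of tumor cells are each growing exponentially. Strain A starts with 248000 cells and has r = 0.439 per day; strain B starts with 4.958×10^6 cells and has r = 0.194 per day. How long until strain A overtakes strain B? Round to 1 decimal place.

12.2 days

Set 248000·e^(0.439t) = 4.958×10^6·e^(0.194t).
e^((0.439 − 0.194)t) = 4.958×10^6/248000 → e^(0.245·t) = 19.992.
0.245·t = ln(19.992) = 2.9953, so t = 2.9953/0.245 = 12.226.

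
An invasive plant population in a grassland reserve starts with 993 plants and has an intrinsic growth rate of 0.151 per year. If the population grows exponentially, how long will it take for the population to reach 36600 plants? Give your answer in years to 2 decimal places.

Set N₀·e^(rt) = 36600: e^(0.151·t) = 36600/993 = 36.858.
0.151·t = ln(36.858) = 3.6071, so t = 3.6071/0.151 = 23.888.

23.89 years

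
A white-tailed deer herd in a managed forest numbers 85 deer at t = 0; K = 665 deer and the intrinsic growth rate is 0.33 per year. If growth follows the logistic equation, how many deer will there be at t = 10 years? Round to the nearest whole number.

531 deer

A = (K − N₀)/N₀ = (665 − 85)/85 = 6.8235.
N(t) = K/(1 + A·e^(−rt)) = 665/(1 + 6.8235×e^(−0.33×10)).
e^(−3.3) = 0.036883; denominator = 1 + 6.8235×0.036883 = 1.2517.
N = 665/1.2517 = 531.289.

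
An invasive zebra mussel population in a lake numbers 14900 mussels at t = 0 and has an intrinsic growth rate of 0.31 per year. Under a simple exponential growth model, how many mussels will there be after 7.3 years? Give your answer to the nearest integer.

N(t) = N₀·e^(rt) = 14900 × e^(0.31×7.3) = 14900 × e^2.263.
e^2.263 ≈ 9.6119, so N ≈ 14900 × 9.6119 = 143217.

143217 mussels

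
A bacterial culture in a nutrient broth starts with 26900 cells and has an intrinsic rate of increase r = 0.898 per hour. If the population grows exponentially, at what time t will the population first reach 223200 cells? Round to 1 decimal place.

Set N₀·e^(rt) = 223200: e^(0.898·t) = 223200/26900 = 8.2974.
0.898·t = ln(8.2974) = 2.1159, so t = 2.1159/0.898 = 2.3563.

2.4 hours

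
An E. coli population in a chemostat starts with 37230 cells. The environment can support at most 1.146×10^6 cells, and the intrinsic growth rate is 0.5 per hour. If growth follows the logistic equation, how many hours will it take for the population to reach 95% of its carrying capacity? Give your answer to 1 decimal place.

A = (K − N₀)/N₀ = (1.146×10^6 − 37230)/37230 = 29.782.
Solve 1.146×10^6/(1 + 29.782·e^(−0.5t)) = 1.0887×10^6: 1 + 29.782·e^(−0.5t) = 1.0526, so e^(−0.5t) = 0.00176725.
−0.5·t = ln(0.00176725) = -6.3383, so t = 6.3383/0.5 = 12.677.

12.7 hours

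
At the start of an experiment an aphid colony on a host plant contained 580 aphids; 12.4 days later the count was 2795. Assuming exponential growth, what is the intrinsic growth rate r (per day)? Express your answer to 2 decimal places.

From N(t) = N₀·e^(rt): e^(r·12.4) = 2795/580 = 4.819.
r·12.4 = ln(4.819) = 1.5726, so r = 1.5726/12.4 = 0.12682.

0.13 per day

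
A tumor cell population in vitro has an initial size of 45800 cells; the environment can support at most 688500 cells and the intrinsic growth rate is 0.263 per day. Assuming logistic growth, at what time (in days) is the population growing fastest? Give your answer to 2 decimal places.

10.04 days

Logistic growth is fastest at N = K/2 = 344250.
A = (K − N₀)/N₀ = 14.033. Set K/(1 + A·e^(−rt)) = K/2 → A·e^(−rt) = 1.
e^(−0.263t) = 1/14.033 = 0.0712619, so t = ln(14.033)/0.263 = 2.6414/0.263 = 10.043.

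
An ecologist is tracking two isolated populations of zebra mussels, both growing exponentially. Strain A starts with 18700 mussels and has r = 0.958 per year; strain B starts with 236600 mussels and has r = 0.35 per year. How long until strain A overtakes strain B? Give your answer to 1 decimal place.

Set 18700·e^(0.958t) = 236600·e^(0.35t).
e^((0.958 − 0.35)t) = 236600/18700 → e^(0.608·t) = 12.652.
0.608·t = ln(12.652) = 2.5378, so t = 2.5378/0.608 = 4.1741.

4.2 years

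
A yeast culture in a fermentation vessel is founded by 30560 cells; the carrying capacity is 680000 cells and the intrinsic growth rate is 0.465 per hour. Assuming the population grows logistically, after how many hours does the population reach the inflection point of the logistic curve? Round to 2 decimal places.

6.57 hours

Logistic growth is fastest at N = K/2 = 340000.
A = (K − N₀)/N₀ = 21.251. Set K/(1 + A·e^(−rt)) = K/2 → A·e^(−rt) = 1.
e^(−0.465t) = 1/21.251 = 0.0470559, so t = ln(21.251)/0.465 = 3.0564/0.465 = 6.5729.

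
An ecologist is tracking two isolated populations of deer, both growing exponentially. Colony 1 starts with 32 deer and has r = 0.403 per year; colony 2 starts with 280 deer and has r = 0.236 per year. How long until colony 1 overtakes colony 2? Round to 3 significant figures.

13.0 years

Set 32·e^(0.403t) = 280·e^(0.236t).
e^((0.403 − 0.236)t) = 280/32 → e^(0.167·t) = 8.75.
0.167·t = ln(8.75) = 2.1691, so t = 2.1691/0.167 = 12.988.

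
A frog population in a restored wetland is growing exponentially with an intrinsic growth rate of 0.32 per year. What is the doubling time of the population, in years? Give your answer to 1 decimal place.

Doubling time t_d = ln(2)/r = 0.6931/0.32 = 2.1661.

2.2 years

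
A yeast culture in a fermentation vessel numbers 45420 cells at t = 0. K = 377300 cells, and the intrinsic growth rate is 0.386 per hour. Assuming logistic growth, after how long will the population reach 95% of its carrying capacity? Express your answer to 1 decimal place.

A = (K − N₀)/N₀ = (377300 − 45420)/45420 = 7.3069.
Solve 377300/(1 + 7.3069·e^(−0.386t)) = 358435: 1 + 7.3069·e^(−0.386t) = 1.0526, so e^(−0.386t) = 0.00720298.
−0.386·t = ln(0.00720298) = -4.9333, so t = 4.9333/0.386 = 12.78.

12.8 hours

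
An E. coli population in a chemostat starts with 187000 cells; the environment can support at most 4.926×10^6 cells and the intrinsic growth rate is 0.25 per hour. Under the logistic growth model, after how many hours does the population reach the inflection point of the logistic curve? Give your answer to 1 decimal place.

Logistic growth is fastest at N = K/2 = 2.463×10^6.
A = (K − N₀)/N₀ = 25.342. Set K/(1 + A·e^(−rt)) = K/2 → A·e^(−rt) = 1.
e^(−0.25t) = 1/25.342 = 0.0394598, so t = ln(25.342)/0.25 = 3.2325/0.25 = 12.93.

12.9 hours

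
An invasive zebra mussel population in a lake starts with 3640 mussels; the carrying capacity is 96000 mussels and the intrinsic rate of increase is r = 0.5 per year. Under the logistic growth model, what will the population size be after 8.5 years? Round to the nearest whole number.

A = (K − N₀)/N₀ = (96000 − 3640)/3640 = 25.374.
N(t) = K/(1 + A·e^(−rt)) = 96000/(1 + 25.374×e^(−0.5×8.5)).
e^(−4.25) = 0.014264; denominator = 1 + 25.374×0.014264 = 1.3619.
N = 96000/1.3619 = 70487.9.

70488 mussels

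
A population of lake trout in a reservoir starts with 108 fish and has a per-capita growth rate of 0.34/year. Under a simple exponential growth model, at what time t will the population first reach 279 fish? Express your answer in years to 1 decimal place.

Set N₀·e^(rt) = 279: e^(0.34·t) = 279/108 = 2.5833.
0.34·t = ln(2.5833) = 0.94908, so t = 0.94908/0.34 = 2.7914.

2.8 years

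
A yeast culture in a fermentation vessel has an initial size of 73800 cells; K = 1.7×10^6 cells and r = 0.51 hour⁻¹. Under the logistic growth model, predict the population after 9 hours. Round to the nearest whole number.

1389206 cells

A = (K − N₀)/N₀ = (1.7×10^6 − 73800)/73800 = 22.035.
N(t) = K/(1 + A·e^(−rt)) = 1.7×10^6/(1 + 22.035×e^(−0.51×9)).
e^(−4.59) = 0.010153; denominator = 1 + 22.035×0.010153 = 1.2237.
N = 1.7×10^6/1.2237 = 1.389206×10^6.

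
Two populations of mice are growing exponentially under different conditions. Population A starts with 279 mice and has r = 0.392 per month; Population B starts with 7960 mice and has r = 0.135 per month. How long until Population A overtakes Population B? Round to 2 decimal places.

Set 279·e^(0.392t) = 7960·e^(0.135t).
e^((0.392 − 0.135)t) = 7960/279 → e^(0.257·t) = 28.53.
0.257·t = ln(28.53) = 3.351, so t = 3.351/0.257 = 13.039.

13.04 months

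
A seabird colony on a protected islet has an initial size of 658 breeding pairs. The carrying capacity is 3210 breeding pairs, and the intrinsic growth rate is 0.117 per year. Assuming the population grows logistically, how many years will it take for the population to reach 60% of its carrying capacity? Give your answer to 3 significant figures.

A = (K − N₀)/N₀ = (3210 − 658)/658 = 3.8784.
Solve 3210/(1 + 3.8784·e^(−0.117t)) = 1926: 1 + 3.8784·e^(−0.117t) = 1.6667, so e^(−0.117t) = 0.171891.
−0.117·t = ln(0.171891) = -1.7609, so t = 1.7609/0.117 = 15.05.

15.1 years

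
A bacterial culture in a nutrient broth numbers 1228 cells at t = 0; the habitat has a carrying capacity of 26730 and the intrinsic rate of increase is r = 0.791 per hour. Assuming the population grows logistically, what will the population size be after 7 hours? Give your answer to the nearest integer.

24709 cells

A = (K − N₀)/N₀ = (26730 − 1228)/1228 = 20.767.
N(t) = K/(1 + A·e^(−rt)) = 26730/(1 + 20.767×e^(−0.791×7)).
e^(−5.537) = 0.0039383; denominator = 1 + 20.767×0.0039383 = 1.0818.
N = 26730/1.0818 = 24709.1.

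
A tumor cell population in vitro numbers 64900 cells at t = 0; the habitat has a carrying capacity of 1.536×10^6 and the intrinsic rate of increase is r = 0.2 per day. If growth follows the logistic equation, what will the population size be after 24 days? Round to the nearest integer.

A = (K − N₀)/N₀ = (1.536×10^6 − 64900)/64900 = 22.667.
N(t) = K/(1 + A·e^(−rt)) = 1.536×10^6/(1 + 22.667×e^(−0.2×24)).
e^(−4.8) = 0.0082297; denominator = 1 + 22.667×0.0082297 = 1.1865.
N = 1.536×10^6/1.1865 = 1.294515×10^6.

1294515 cells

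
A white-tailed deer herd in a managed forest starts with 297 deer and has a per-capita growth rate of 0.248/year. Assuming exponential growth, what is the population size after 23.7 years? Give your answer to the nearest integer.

106015 deer

N(t) = N₀·e^(rt) = 297 × e^(0.248×23.7) = 297 × e^5.878.
e^5.878 ≈ 356.95, so N ≈ 297 × 356.95 = 106015.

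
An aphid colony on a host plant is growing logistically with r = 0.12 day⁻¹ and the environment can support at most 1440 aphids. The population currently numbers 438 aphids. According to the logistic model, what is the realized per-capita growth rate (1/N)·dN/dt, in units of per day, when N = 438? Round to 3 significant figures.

0.0835 per day

(1/N)·dN/dt = r(1 − N/K) = 0.12 × (1 − 438/1440).
= 0.12 × 0.69583 = 0.0835.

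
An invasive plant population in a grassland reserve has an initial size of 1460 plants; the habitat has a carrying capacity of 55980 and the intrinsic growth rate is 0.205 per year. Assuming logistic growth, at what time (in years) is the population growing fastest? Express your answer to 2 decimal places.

Logistic growth is fastest at N = K/2 = 27990.
A = (K − N₀)/N₀ = 37.342. Set K/(1 + A·e^(−rt)) = K/2 → A·e^(−rt) = 1.
e^(−0.205t) = 1/37.342 = 0.0267792, so t = ln(37.342)/0.205 = 3.6201/0.205 = 17.659.

17.66 years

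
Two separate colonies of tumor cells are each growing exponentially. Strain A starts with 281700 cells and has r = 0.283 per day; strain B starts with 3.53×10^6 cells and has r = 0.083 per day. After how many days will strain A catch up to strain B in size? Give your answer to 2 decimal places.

12.64 days

Set 281700·e^(0.283t) = 3.53×10^6·e^(0.083t).
e^((0.283 − 0.083)t) = 3.53×10^6/281700 → e^(0.2·t) = 12.531.
0.2·t = ln(12.531) = 2.5282, so t = 2.5282/0.2 = 12.641.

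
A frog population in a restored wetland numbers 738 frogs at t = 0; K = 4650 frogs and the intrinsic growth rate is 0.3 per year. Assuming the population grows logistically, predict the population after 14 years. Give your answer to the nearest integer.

A = (K − N₀)/N₀ = (4650 − 738)/738 = 5.3008.
N(t) = K/(1 + A·e^(−rt)) = 4650/(1 + 5.3008×e^(−0.3×14)).
e^(−4.2) = 0.014996; denominator = 1 + 5.3008×0.014996 = 1.0795.
N = 4650/1.0795 = 4307.59.

4308 frogs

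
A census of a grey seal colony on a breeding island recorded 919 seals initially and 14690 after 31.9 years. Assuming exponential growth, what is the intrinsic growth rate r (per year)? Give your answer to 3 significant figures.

0.0869 per year

From N(t) = N₀·e^(rt): e^(r·31.9) = 14690/919 = 15.985.
r·31.9 = ln(15.985) = 2.7716, so r = 2.7716/31.9 = 0.086885.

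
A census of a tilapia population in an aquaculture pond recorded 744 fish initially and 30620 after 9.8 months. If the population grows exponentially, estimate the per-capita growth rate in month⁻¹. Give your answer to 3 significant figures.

0.379 per month

From N(t) = N₀·e^(rt): e^(r·9.8) = 30620/744 = 41.156.
r·9.8 = ln(41.156) = 3.7174, so r = 3.7174/9.8 = 0.37932.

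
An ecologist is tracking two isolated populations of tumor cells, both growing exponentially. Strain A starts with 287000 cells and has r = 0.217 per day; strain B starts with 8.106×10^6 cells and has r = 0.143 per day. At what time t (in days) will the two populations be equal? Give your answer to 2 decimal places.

Set 287000·e^(0.217t) = 8.106×10^6·e^(0.143t).
e^((0.217 − 0.143)t) = 8.106×10^6/287000 → e^(0.074·t) = 28.244.
0.074·t = ln(28.244) = 3.3409, so t = 3.3409/0.074 = 45.147.

45.15 days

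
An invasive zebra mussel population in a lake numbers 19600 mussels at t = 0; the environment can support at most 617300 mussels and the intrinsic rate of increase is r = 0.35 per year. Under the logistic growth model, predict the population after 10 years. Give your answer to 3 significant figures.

A = (K − N₀)/N₀ = (617300 − 19600)/19600 = 30.495.
N(t) = K/(1 + A·e^(−rt)) = 617300/(1 + 30.495×e^(−0.35×10)).
e^(−3.5) = 0.030197; denominator = 1 + 30.495×0.030197 = 1.9209.
N = 617300/1.9209 = 321365.

321000 mussels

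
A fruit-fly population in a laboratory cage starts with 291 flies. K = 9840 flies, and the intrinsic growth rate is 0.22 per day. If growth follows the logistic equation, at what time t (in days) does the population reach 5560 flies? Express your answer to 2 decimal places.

A = (K − N₀)/N₀ = (9840 − 291)/291 = 32.814.
Solve 9840/(1 + 32.814·e^(−0.22t)) = 5560: 1 + 32.814·e^(−0.22t) = 1.7698, so e^(−0.22t) = 0.0234587.
−0.22·t = ln(0.0234587) = -3.7525, so t = 3.7525/0.22 = 17.057.

17.06 days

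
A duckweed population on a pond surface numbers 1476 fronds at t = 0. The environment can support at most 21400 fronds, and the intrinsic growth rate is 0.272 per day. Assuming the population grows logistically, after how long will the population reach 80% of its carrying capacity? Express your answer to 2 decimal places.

14.67 days

A = (K − N₀)/N₀ = (21400 − 1476)/1476 = 13.499.
Solve 21400/(1 + 13.499·e^(−0.272t)) = 17120: 1 + 13.499·e^(−0.272t) = 1.25, so e^(−0.272t) = 0.0185204.
−0.272·t = ln(0.0185204) = -3.9889, so t = 3.9889/0.272 = 14.665.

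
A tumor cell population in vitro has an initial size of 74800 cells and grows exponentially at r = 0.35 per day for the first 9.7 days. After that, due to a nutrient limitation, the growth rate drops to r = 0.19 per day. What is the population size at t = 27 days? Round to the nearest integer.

Phase 1: N(9.7) = 74800·e^(0.35×9.7) = 74800·e^3.395 = 2.230136×10^6.
Phase 2 runs for 27 − 9.7 = 17.3 days at r = 0.19.
N(27) = 2.230136×10^6·e^(0.19×17.3) = 2.230136×10^6·e^3.287 = 5.968392×10^7.

59683918 cells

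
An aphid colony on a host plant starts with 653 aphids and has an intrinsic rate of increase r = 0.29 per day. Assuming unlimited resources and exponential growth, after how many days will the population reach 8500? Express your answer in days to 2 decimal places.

Set N₀·e^(rt) = 8500: e^(0.29·t) = 8500/653 = 13.017.
0.29·t = ln(13.017) = 2.5662, so t = 2.5662/0.29 = 8.8491.

8.85 days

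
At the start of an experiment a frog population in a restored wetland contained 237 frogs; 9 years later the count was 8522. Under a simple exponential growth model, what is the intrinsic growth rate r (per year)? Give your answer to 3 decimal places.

From N(t) = N₀·e^(rt): e^(r·9) = 8522/237 = 35.958.
r·9 = ln(35.958) = 3.5823, so r = 3.5823/9 = 0.39804.

0.398 per year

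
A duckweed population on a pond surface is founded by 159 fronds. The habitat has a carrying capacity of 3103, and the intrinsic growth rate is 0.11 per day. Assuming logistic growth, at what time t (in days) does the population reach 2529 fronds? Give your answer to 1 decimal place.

40.0 days

A = (K − N₀)/N₀ = (3103 − 159)/159 = 18.516.
Solve 3103/(1 + 18.516·e^(−0.11t)) = 2529: 1 + 18.516·e^(−0.11t) = 1.227, so e^(−0.11t) = 0.0122581.
−0.11·t = ln(0.0122581) = -4.4016, so t = 4.4016/0.11 = 40.014.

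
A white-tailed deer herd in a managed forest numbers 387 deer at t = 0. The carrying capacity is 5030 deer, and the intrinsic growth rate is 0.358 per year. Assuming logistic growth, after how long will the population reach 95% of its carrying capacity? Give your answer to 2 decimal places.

15.17 years

A = (K − N₀)/N₀ = (5030 − 387)/387 = 11.997.
Solve 5030/(1 + 11.997·e^(−0.358t)) = 4778.5: 1 + 11.997·e^(−0.358t) = 1.0526, so e^(−0.358t) = 0.00438691.
−0.358·t = ln(0.00438691) = -5.4291, so t = 5.4291/0.358 = 15.165.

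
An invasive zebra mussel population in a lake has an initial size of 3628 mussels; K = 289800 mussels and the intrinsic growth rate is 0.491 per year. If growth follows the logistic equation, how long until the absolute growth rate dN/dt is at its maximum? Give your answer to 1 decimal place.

8.9 years

Logistic growth is fastest at N = K/2 = 144900.
A = (K − N₀)/N₀ = 78.879. Set K/(1 + A·e^(−rt)) = K/2 → A·e^(−rt) = 1.
e^(−0.491t) = 1/78.879 = 0.0126777, so t = ln(78.879)/0.491 = 4.3679/0.491 = 8.896.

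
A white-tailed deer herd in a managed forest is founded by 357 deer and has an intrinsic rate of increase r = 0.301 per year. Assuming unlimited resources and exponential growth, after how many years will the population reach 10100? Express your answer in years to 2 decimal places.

11.10 years

Set N₀·e^(rt) = 10100: e^(0.301·t) = 10100/357 = 28.291.
0.301·t = ln(28.291) = 3.3426, so t = 3.3426/0.301 = 11.105.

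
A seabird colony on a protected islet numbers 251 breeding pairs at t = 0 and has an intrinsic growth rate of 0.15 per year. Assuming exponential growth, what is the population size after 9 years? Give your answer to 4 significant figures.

968.2 breeding pairs

N(t) = N₀·e^(rt) = 251 × e^(0.15×9) = 251 × e^1.35.
e^1.35 ≈ 3.8574, so N ≈ 251 × 3.8574 = 968.214.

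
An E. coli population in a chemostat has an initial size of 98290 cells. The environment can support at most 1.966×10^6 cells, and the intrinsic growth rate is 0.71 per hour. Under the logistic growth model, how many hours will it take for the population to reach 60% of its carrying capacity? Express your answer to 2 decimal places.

4.72 hours

A = (K − N₀)/N₀ = (1.966×10^6 − 98290)/98290 = 19.002.
Solve 1.966×10^6/(1 + 19.002·e^(−0.71t)) = 1.1796×10^6: 1 + 19.002·e^(−0.71t) = 1.6667, so e^(−0.71t) = 0.035084.
−0.71·t = ln(0.035084) = -3.35, so t = 3.35/0.71 = 4.7183.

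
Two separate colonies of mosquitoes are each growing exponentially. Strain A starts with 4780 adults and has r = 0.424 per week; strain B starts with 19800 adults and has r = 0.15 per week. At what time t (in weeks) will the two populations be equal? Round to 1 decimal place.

Set 4780·e^(0.424t) = 19800·e^(0.15t).
e^((0.424 − 0.15)t) = 19800/4780 → e^(0.274·t) = 4.1423.
0.274·t = ln(4.1423) = 1.4212, so t = 1.4212/0.274 = 5.187.

5.2 weeks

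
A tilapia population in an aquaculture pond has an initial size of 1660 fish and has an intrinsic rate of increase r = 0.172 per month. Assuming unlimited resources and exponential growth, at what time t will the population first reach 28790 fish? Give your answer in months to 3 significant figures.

16.6 months

Set N₀·e^(rt) = 28790: e^(0.172·t) = 28790/1660 = 17.343.
0.172·t = ln(17.343) = 2.8532, so t = 2.8532/0.172 = 16.588.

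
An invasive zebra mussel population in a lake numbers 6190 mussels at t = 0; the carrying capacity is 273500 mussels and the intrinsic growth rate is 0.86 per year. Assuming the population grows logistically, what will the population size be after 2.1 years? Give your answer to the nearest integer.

33784 mussels

A = (K − N₀)/N₀ = (273500 − 6190)/6190 = 43.184.
N(t) = K/(1 + A·e^(−rt)) = 273500/(1 + 43.184×e^(−0.86×2.1)).
e^(−1.806) = 0.16431; denominator = 1 + 43.184×0.16431 = 8.0956.
N = 273500/8.0956 = 33783.8.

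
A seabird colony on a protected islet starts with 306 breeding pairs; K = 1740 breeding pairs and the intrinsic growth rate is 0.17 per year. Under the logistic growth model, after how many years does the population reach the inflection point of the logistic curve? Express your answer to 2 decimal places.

Logistic growth is fastest at N = K/2 = 870.
A = (K − N₀)/N₀ = 4.6863. Set K/(1 + A·e^(−rt)) = K/2 → A·e^(−rt) = 1.
e^(−0.17t) = 1/4.6863 = 0.213389, so t = ln(4.6863)/0.17 = 1.5446/0.17 = 9.0861.

9.09 years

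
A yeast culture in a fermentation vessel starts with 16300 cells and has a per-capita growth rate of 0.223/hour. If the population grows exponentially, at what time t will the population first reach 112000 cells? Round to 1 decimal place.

8.6 hours

Set N₀·e^(rt) = 112000: e^(0.223·t) = 112000/16300 = 6.8712.
0.223·t = ln(6.8712) = 1.9273, so t = 1.9273/0.223 = 8.6428.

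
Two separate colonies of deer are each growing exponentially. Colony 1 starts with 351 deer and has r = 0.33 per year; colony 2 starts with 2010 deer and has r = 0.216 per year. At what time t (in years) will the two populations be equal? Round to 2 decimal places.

Set 351·e^(0.33t) = 2010·e^(0.216t).
e^((0.33 − 0.216)t) = 2010/351 → e^(0.114·t) = 5.7265.
0.114·t = ln(5.7265) = 1.7451, so t = 1.7451/0.114 = 15.308.

15.31 years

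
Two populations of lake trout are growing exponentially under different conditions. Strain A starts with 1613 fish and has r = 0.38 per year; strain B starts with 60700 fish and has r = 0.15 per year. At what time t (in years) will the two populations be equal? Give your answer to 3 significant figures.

15.8 years

Set 1613·e^(0.38t) = 60700·e^(0.15t).
e^((0.38 − 0.15)t) = 60700/1613 → e^(0.23·t) = 37.632.
0.23·t = ln(37.632) = 3.6278, so t = 3.6278/0.23 = 15.773.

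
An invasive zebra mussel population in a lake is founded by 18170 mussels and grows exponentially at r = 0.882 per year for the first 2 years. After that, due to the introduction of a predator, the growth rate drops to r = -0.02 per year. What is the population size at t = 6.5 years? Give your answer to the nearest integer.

96909 mussels

Phase 1: N(2) = 18170·e^(0.882×2) = 18170·e^1.764 = 106035.
Phase 2 runs for 6.5 − 2 = 4.5 years at r = -0.02.
N(6.5) = 106035·e^(-0.02×4.5) = 106035·e^-0.09 = 96909.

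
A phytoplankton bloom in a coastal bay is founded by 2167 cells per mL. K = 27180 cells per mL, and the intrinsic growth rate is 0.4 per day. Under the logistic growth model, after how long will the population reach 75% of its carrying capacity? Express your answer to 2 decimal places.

A = (K − N₀)/N₀ = (27180 − 2167)/2167 = 11.543.
Solve 27180/(1 + 11.543·e^(−0.4t)) = 20385: 1 + 11.543·e^(−0.4t) = 1.3333, so e^(−0.4t) = 0.0288783.
−0.4·t = ln(0.0288783) = -3.5447, so t = 3.5447/0.4 = 8.8617.

8.86 days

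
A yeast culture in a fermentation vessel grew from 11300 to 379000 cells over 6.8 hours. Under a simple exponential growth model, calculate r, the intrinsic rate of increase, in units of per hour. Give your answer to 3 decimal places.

From N(t) = N₀·e^(rt): e^(r·6.8) = 379000/11300 = 33.54.
r·6.8 = ln(33.54) = 3.5127, so r = 3.5127/6.8 = 0.51658.

0.517 per hour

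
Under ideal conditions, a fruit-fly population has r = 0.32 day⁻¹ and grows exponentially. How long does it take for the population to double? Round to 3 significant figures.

2.17 days

Doubling time t_d = ln(2)/r = 0.6931/0.32 = 2.1661.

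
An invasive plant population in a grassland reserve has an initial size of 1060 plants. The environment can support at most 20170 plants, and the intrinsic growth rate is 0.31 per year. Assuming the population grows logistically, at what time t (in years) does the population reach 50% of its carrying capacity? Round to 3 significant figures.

A = (K − N₀)/N₀ = (20170 − 1060)/1060 = 18.028.
Solve 20170/(1 + 18.028·e^(−0.31t)) = 10085: 1 + 18.028·e^(−0.31t) = 2, so e^(−0.31t) = 0.0554683.
−0.31·t = ln(0.0554683) = -2.8919, so t = 2.8919/0.31 = 9.3288.

9.33 years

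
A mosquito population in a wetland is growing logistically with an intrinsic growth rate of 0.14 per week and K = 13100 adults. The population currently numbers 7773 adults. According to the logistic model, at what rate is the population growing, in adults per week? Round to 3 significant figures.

dN/dt = rN(1 − N/K) = 0.14 × 7773 × (1 − 7773/13100).
1 − 7773/13100 = 0.40664; dN/dt = 0.14 × 7773 × 0.40664 = 442.52.

443 adults per week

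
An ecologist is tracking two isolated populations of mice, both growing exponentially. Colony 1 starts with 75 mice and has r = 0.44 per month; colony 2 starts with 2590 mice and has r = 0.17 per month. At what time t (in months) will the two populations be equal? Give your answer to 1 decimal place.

13.1 months

Set 75·e^(0.44t) = 2590·e^(0.17t).
e^((0.44 − 0.17)t) = 2590/75 → e^(0.27·t) = 34.533.
0.27·t = ln(34.533) = 3.5419, so t = 3.5419/0.27 = 13.118.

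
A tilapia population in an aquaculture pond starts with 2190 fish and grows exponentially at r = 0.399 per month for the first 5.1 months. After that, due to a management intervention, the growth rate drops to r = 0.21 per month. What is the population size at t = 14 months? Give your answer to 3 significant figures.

109000 fish

Phase 1: N(5.1) = 2190·e^(0.399×5.1) = 2190·e^2.035 = 16756.8.
Phase 2 runs for 14 − 5.1 = 8.9 months at r = 0.21.
N(14) = 16756.8·e^(0.21×8.9) = 16756.8·e^1.869 = 108614.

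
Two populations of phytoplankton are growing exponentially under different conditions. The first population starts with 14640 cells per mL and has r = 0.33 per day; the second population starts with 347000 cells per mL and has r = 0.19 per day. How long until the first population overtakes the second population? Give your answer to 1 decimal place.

22.6 days

Set 14640·e^(0.33t) = 347000·e^(0.19t).
e^((0.33 − 0.19)t) = 347000/14640 → e^(0.14·t) = 23.702.
0.14·t = ln(23.702) = 3.1656, so t = 3.1656/0.14 = 22.611.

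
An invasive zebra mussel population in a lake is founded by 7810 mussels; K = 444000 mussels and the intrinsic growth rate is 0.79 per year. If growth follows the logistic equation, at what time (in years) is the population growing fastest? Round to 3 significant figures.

Logistic growth is fastest at N = K/2 = 222000.
A = (K − N₀)/N₀ = 55.85. Set K/(1 + A·e^(−rt)) = K/2 → A·e^(−rt) = 1.
e^(−0.79t) = 1/55.85 = 0.017905, so t = ln(55.85)/0.79 = 4.0227/0.79 = 5.092.

5.09 years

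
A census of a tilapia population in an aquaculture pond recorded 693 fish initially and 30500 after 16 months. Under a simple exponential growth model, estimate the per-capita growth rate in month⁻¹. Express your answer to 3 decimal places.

From N(t) = N₀·e^(rt): e^(r·16) = 30500/693 = 44.012.
r·16 = ln(44.012) = 3.7845, so r = 3.7845/16 = 0.23653.

0.237 per month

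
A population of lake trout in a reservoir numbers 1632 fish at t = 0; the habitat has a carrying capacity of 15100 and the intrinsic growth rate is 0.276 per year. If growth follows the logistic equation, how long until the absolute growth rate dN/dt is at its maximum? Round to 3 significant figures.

7.65 years

Logistic growth is fastest at N = K/2 = 7550.
A = (K − N₀)/N₀ = 8.2525. Set K/(1 + A·e^(−rt)) = K/2 → A·e^(−rt) = 1.
e^(−0.276t) = 1/8.2525 = 0.121176, so t = ln(8.2525)/0.276 = 2.1105/0.276 = 7.6468.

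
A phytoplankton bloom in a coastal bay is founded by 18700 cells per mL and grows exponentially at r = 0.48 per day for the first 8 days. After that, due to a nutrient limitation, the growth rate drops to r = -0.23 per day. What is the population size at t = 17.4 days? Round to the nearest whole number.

100135 cells per mL

Phase 1: N(8) = 18700·e^(0.48×8) = 18700·e^3.84 = 870026.
Phase 2 runs for 17.4 − 8 = 9.4 days at r = -0.23.
N(17.4) = 870026·e^(-0.23×9.4) = 870026·e^-2.162 = 100135.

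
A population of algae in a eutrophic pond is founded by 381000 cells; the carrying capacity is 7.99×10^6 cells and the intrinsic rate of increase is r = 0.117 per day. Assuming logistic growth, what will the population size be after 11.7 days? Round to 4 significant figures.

1314000 cells

A = (K − N₀)/N₀ = (7.99×10^6 − 381000)/381000 = 19.971.
N(t) = K/(1 + A·e^(−rt)) = 7.99×10^6/(1 + 19.971×e^(−0.117×11.7)).
e^(−1.369) = 0.25439; denominator = 1 + 19.971×0.25439 = 6.0804.
N = 7.99×10^6/6.0804 = 1.314061×10^6.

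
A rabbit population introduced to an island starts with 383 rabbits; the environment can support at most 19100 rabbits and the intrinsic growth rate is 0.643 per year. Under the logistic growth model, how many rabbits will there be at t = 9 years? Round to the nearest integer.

16610 rabbits

A = (K − N₀)/N₀ = (19100 − 383)/383 = 48.869.
N(t) = K/(1 + A·e^(−rt)) = 19100/(1 + 48.869×e^(−0.643×9)).
e^(−5.787) = 0.0030672; denominator = 1 + 48.869×0.0030672 = 1.1499.
N = 19100/1.1499 = 16610.3.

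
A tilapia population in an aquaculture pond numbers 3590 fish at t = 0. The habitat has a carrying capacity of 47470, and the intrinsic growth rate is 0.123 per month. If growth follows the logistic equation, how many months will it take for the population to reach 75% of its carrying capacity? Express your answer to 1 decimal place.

A = (K − N₀)/N₀ = (47470 − 3590)/3590 = 12.223.
Solve 47470/(1 + 12.223·e^(−0.123t)) = 35602.5: 1 + 12.223·e^(−0.123t) = 1.3333, so e^(−0.123t) = 0.0272713.
−0.123·t = ln(0.0272713) = -3.6019, so t = 3.6019/0.123 = 29.284.

29.3 months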